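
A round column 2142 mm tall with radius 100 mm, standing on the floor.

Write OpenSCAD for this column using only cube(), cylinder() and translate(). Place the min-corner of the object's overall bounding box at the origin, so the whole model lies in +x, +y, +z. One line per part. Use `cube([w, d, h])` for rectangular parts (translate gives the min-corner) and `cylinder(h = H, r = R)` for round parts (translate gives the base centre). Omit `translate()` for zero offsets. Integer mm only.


translate([100, 100, 0]) cylinder(h = 2142, r = 100);


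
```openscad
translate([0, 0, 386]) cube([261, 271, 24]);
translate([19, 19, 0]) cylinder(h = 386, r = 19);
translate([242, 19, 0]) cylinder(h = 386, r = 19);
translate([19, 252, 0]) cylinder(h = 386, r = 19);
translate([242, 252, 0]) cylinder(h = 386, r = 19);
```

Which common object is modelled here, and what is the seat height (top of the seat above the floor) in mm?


A stool. The seat height is 410 mm.

A 261×271×24 slab at z = 386 on four corner cylinders — a stool. The seat top is 386 + 24 = 410 mm.


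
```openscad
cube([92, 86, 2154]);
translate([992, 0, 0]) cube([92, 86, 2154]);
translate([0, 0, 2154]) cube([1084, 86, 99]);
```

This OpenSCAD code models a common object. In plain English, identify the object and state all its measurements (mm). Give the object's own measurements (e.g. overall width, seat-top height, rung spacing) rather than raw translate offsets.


A door frame. The clear opening is 900 mm wide and 2154 mm high. Two 92 mm wide jambs, 86 mm deep, stand either side of the opening from the floor to the top of the opening. A 99 mm thick head sits across the top of both jambs, spanning the full outside width of the frame.


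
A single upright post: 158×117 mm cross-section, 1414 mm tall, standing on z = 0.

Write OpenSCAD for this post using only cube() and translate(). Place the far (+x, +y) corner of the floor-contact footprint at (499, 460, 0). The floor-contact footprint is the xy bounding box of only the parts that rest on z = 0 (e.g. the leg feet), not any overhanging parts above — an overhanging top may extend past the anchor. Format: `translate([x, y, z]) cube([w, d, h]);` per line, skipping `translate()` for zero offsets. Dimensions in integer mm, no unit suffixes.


translate([341, 343, 0]) cube([158, 117, 1414]);


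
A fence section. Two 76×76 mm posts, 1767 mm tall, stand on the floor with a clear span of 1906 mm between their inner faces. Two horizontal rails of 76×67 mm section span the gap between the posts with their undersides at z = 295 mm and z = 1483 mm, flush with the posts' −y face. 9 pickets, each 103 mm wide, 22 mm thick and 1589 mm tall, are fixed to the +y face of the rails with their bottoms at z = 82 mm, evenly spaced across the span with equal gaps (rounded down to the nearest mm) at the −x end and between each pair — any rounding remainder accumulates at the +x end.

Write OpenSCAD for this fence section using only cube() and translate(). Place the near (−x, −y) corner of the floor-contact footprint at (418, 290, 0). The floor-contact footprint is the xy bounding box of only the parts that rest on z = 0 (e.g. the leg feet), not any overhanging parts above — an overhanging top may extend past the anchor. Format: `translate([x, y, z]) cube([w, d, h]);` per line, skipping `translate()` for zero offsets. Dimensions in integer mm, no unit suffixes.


translate([418, 290, 0]) cube([76, 76, 1767]);
translate([2400, 290, 0]) cube([76, 76, 1767]);
translate([494, 290, 295]) cube([1906, 76, 67]);
translate([494, 290, 1483]) cube([1906, 76, 67]);
translate([591, 366, 82]) cube([103, 22, 1589]);
translate([791, 366, 82]) cube([103, 22, 1589]);
translate([991, 366, 82]) cube([103, 22, 1589]);
translate([1191, 366, 82]) cube([103, 22, 1589]);
translate([1391, 366, 82]) cube([103, 22, 1589]);
translate([1591, 366, 82]) cube([103, 22, 1589]);
translate([1791, 366, 82]) cube([103, 22, 1589]);
translate([1991, 366, 82]) cube([103, 22, 1589]);
translate([2191, 366, 82]) cube([103, 22, 1589]);


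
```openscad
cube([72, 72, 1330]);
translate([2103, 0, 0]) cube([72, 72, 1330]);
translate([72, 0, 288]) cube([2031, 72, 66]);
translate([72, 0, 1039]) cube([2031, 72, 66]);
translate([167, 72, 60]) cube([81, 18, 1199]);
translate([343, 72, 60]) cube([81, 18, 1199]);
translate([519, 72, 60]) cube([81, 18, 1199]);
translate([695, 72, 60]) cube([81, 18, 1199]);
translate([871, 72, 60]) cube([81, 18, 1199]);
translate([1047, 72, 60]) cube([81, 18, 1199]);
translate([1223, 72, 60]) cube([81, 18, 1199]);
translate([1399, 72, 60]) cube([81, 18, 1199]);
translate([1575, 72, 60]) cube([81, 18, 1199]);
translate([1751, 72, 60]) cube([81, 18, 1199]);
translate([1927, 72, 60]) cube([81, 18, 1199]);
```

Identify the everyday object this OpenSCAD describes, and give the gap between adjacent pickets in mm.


A fence section. The picket gap is 95 mm.

Two posts, two rails, 11 pickets — a fence section. Span 2031 mm holds 11 pickets of 81 mm with 12 equal gaps: ⌊(2031 − 11·81) / 12⌋ = 95 mm.


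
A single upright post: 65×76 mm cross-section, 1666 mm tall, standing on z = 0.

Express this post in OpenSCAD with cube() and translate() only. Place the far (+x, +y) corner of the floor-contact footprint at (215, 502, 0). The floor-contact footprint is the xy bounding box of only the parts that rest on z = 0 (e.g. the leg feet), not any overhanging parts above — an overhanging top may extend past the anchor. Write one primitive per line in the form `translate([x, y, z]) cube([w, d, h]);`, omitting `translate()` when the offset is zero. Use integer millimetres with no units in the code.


translate([150, 426, 0]) cube([65, 76, 1666]);


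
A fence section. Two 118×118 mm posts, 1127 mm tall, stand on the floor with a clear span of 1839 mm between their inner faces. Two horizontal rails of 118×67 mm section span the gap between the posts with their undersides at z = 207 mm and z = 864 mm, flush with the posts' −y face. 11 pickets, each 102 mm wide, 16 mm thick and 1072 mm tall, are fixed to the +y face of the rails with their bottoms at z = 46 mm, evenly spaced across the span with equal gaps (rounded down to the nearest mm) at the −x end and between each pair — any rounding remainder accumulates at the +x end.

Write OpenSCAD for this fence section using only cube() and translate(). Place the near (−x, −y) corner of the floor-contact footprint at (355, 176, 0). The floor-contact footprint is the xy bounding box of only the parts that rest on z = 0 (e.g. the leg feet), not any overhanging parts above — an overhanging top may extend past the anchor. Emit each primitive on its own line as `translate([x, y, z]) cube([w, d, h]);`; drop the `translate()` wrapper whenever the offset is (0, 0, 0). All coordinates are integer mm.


translate([355, 176, 0]) cube([118, 118, 1127]);
translate([2312, 176, 0]) cube([118, 118, 1127]);
translate([473, 176, 207]) cube([1839, 118, 67]);
translate([473, 176, 864]) cube([1839, 118, 67]);
translate([532, 294, 46]) cube([102, 16, 1072]);
translate([693, 294, 46]) cube([102, 16, 1072]);
translate([854, 294, 46]) cube([102, 16, 1072]);
translate([1015, 294, 46]) cube([102, 16, 1072]);
translate([1176, 294, 46]) cube([102, 16, 1072]);
translate([1337, 294, 46]) cube([102, 16, 1072]);
translate([1498, 294, 46]) cube([102, 16, 1072]);
translate([1659, 294, 46]) cube([102, 16, 1072]);
translate([1820, 294, 46]) cube([102, 16, 1072]);
translate([1981, 294, 46]) cube([102, 16, 1072]);
translate([2142, 294, 46]) cube([102, 16, 1072]);


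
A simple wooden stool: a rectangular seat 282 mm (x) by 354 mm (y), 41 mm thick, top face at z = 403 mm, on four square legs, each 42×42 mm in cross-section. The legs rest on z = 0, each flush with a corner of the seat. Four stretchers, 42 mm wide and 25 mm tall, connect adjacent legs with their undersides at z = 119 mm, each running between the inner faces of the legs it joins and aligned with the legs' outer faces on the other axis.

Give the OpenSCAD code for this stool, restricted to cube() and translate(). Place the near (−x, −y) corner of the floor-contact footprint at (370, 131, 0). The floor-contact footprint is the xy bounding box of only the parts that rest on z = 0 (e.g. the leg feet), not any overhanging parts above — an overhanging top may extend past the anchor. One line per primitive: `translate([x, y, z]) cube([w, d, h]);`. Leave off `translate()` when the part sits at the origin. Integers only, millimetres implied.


translate([370, 131, 362]) cube([282, 354, 41]);
translate([370, 131, 0]) cube([42, 42, 362]);
translate([610, 131, 0]) cube([42, 42, 362]);
translate([370, 443, 0]) cube([42, 42, 362]);
translate([610, 443, 0]) cube([42, 42, 362]);
translate([412, 131, 119]) cube([198, 42, 25]);
translate([412, 443, 119]) cube([198, 42, 25]);
translate([370, 173, 119]) cube([42, 270, 25]);
translate([610, 173, 119]) cube([42, 270, 25]);


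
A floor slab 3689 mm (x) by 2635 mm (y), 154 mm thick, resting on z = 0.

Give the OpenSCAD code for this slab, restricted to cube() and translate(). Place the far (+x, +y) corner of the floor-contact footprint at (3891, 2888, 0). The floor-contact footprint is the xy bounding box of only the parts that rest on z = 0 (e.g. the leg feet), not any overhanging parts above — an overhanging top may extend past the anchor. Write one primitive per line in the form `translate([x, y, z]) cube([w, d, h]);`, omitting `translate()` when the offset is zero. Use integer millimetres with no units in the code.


translate([202, 253, 0]) cube([3689, 2635, 154]);


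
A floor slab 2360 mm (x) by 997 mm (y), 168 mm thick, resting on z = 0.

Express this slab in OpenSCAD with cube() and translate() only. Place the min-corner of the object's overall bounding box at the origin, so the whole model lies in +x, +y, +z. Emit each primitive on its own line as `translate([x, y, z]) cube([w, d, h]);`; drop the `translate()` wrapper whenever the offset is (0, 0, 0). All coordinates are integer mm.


cube([2360, 997, 168]);


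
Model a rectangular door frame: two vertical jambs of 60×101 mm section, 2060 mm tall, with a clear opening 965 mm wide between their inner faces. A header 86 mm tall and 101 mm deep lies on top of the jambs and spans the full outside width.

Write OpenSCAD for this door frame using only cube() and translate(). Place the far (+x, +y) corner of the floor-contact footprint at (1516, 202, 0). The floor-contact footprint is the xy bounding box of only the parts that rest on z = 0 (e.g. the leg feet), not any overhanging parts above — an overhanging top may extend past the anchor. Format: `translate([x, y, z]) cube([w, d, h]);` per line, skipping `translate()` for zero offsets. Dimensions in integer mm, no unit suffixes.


translate([431, 101, 0]) cube([60, 101, 2060]);
translate([1456, 101, 0]) cube([60, 101, 2060]);
translate([431, 101, 2060]) cube([1085, 101, 86]);


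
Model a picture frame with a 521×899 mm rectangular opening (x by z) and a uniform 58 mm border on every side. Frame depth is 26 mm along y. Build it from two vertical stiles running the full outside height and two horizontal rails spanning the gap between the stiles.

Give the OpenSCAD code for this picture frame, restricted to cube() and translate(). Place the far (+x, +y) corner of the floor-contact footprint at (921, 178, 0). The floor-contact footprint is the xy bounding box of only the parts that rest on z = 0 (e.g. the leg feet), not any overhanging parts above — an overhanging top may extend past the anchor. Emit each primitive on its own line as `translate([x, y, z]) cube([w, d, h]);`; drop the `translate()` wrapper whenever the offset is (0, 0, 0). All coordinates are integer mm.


translate([284, 152, 0]) cube([58, 26, 1015]);
translate([863, 152, 0]) cube([58, 26, 1015]);
translate([342, 152, 0]) cube([521, 26, 58]);
translate([342, 152, 957]) cube([521, 26, 58]);


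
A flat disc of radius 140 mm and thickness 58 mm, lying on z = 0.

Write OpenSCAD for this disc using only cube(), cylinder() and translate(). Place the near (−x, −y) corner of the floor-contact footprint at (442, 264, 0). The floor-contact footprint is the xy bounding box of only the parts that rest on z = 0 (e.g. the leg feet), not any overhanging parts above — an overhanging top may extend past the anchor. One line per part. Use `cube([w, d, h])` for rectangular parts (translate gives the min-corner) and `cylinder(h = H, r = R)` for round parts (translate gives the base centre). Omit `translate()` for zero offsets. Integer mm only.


translate([582, 404, 0]) cylinder(h = 58, r = 140);


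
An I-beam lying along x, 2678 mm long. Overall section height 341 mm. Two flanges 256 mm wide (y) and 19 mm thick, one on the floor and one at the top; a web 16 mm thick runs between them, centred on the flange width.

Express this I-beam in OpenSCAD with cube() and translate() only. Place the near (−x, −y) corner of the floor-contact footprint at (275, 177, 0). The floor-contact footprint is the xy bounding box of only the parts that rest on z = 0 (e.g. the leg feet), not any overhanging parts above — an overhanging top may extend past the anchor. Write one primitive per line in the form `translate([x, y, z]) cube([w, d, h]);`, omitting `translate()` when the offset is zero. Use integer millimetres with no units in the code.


translate([275, 177, 0]) cube([2678, 256, 19]);
translate([275, 297, 19]) cube([2678, 16, 303]);
translate([275, 177, 322]) cube([2678, 256, 19]);


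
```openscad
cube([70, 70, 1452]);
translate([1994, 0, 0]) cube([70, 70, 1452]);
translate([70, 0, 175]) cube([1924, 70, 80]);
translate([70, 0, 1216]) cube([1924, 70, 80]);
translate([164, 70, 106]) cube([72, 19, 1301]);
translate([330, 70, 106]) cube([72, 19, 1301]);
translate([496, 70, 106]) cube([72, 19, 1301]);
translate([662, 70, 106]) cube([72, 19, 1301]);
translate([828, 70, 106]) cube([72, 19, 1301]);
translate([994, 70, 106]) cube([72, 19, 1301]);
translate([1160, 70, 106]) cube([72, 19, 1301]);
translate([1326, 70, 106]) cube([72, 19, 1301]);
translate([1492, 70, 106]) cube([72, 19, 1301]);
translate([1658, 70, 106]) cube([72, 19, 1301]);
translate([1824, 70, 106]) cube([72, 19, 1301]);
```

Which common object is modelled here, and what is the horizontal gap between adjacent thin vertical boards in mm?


A fence section. The picket gap is 94 mm.

Two posts, two rails, 11 pickets — a fence section. Span 1924 mm holds 11 pickets of 72 mm with 12 equal gaps: ⌊(1924 − 11·72) / 12⌋ = 94 mm.


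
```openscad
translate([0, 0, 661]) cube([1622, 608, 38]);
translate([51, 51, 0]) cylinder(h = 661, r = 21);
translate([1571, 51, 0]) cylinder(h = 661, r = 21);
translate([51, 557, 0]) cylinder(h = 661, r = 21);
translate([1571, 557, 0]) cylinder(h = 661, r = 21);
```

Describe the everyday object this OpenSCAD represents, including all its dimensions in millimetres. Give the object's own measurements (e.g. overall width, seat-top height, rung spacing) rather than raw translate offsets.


A table: top 1622 mm (x) × 608 mm (y), 38 mm thick, upper face at z = 699 mm, on four round legs of 42 mm diameter, each leg's bounding box inset 30 mm from the nearest pair of top edges from z = 0 to the bottom of the top.


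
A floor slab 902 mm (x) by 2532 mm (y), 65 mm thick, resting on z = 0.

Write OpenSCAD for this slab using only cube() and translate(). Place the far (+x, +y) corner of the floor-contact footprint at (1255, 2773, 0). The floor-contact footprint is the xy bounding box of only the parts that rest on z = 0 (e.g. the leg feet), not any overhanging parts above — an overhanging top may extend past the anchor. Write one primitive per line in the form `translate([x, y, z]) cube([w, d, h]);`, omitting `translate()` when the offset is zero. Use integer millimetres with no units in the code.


translate([353, 241, 0]) cube([902, 2532, 65]);


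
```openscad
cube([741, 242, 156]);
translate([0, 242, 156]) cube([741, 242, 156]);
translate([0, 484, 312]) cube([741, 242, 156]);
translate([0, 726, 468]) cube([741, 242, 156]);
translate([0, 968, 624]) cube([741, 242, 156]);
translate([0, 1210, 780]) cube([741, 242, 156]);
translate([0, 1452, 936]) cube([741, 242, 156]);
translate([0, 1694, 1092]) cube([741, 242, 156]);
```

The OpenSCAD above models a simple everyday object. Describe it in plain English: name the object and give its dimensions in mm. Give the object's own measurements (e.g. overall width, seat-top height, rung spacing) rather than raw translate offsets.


A straight staircase of 8 solid steps. Each step is 741 mm wide (x), 242 mm deep (y, the going) and 156 mm tall (the rise). The first step rests on the floor; each subsequent step sits one going further in +y and one rise higher in +z, directly behind and above the previous step with no overlap.


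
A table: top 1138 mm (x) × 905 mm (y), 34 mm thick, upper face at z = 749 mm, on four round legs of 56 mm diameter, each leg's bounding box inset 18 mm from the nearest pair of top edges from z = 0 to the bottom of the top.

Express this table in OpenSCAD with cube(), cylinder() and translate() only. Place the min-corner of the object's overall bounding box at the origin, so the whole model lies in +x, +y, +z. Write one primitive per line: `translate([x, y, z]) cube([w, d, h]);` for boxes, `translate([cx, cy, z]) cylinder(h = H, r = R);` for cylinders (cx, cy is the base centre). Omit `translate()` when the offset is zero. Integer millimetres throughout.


translate([0, 0, 715]) cube([1138, 905, 34]);
translate([46, 46, 0]) cylinder(h = 715, r = 28);
translate([1092, 46, 0]) cylinder(h = 715, r = 28);
translate([46, 859, 0]) cylinder(h = 715, r = 28);
translate([1092, 859, 0]) cylinder(h = 715, r = 28);


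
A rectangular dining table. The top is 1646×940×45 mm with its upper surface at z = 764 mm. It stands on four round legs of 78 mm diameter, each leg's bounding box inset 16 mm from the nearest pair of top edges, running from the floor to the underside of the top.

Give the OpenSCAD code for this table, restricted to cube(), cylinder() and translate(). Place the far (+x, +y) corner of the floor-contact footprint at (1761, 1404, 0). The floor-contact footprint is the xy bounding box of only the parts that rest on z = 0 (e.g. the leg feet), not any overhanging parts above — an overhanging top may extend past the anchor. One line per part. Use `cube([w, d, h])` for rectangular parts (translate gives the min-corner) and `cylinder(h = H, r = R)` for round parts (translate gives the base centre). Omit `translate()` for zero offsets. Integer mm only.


translate([131, 480, 719]) cube([1646, 940, 45]);
translate([186, 535, 0]) cylinder(h = 719, r = 39);
translate([1722, 535, 0]) cylinder(h = 719, r = 39);
translate([186, 1365, 0]) cylinder(h = 719, r = 39);
translate([1722, 1365, 0]) cylinder(h = 719, r = 39);


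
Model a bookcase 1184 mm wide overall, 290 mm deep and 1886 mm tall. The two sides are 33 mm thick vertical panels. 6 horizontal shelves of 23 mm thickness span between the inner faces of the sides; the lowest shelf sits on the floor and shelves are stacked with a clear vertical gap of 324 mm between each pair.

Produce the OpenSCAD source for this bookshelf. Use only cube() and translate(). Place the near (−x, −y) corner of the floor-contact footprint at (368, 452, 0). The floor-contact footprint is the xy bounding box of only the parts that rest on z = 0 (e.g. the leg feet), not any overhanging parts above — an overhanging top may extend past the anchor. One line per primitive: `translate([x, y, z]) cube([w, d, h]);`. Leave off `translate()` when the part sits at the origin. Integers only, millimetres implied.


translate([368, 452, 0]) cube([33, 290, 1886]);
translate([1519, 452, 0]) cube([33, 290, 1886]);
translate([401, 452, 0]) cube([1118, 290, 23]);
translate([401, 452, 347]) cube([1118, 290, 23]);
translate([401, 452, 694]) cube([1118, 290, 23]);
translate([401, 452, 1041]) cube([1118, 290, 23]);
translate([401, 452, 1388]) cube([1118, 290, 23]);
translate([401, 452, 1735]) cube([1118, 290, 23]);


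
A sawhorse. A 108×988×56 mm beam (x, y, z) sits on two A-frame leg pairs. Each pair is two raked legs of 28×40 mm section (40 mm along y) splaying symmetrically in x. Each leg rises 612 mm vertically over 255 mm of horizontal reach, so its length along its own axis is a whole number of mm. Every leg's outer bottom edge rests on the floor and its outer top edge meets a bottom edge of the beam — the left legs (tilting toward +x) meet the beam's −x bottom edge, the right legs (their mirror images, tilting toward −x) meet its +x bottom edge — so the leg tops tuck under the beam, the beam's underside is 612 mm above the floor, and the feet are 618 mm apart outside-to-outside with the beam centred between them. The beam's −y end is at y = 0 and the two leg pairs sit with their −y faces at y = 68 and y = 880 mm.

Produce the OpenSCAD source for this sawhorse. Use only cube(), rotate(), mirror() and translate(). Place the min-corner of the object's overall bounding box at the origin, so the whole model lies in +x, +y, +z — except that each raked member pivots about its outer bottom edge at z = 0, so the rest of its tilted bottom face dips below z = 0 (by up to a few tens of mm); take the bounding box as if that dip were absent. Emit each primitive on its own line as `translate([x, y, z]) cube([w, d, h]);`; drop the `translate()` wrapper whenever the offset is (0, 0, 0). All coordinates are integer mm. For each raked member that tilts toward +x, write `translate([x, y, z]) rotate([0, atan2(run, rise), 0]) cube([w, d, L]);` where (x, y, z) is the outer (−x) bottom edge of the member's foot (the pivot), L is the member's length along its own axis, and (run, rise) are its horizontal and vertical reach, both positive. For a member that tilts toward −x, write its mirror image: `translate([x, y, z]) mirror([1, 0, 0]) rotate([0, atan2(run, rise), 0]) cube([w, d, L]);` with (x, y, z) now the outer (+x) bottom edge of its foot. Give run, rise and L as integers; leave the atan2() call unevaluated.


translate([255, 0, 612]) cube([108, 988, 56]);
translate([0, 68, 0]) rotate([0, atan2(255, 612), 0]) cube([28, 40, 663]);
translate([618, 68, 0]) mirror([1, 0, 0]) rotate([0, atan2(255, 612), 0]) cube([28, 40, 663]);
translate([0, 880, 0]) rotate([0, atan2(255, 612), 0]) cube([28, 40, 663]);
translate([618, 880, 0]) mirror([1, 0, 0]) rotate([0, atan2(255, 612), 0]) cube([28, 40, 663]);


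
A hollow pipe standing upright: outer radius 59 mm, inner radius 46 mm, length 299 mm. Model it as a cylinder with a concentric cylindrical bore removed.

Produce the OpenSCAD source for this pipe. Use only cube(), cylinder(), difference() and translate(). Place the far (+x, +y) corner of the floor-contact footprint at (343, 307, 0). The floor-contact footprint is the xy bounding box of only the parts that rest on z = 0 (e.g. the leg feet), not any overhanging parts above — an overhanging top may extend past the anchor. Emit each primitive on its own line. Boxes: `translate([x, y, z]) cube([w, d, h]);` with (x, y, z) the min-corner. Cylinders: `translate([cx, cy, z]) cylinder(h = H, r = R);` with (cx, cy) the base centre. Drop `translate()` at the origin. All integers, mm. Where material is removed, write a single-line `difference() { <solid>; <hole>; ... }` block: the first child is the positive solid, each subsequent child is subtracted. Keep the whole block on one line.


difference() { translate([284, 248, 0]) cylinder(h = 299, r = 59); translate([284, 248, 0]) cylinder(h = 299, r = 46); }


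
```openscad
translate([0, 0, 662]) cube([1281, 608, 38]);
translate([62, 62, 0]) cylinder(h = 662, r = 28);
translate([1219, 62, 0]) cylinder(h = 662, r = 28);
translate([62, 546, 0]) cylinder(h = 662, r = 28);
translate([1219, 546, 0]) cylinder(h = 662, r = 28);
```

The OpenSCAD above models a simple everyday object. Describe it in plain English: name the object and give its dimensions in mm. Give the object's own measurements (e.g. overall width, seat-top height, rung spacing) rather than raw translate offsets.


A table: top 1281 mm (x) × 608 mm (y), 38 mm thick, upper face at z = 700 mm, on four round legs of 56 mm diameter, each leg's bounding box inset 34 mm from the nearest pair of top edges from z = 0 to the bottom of the top.


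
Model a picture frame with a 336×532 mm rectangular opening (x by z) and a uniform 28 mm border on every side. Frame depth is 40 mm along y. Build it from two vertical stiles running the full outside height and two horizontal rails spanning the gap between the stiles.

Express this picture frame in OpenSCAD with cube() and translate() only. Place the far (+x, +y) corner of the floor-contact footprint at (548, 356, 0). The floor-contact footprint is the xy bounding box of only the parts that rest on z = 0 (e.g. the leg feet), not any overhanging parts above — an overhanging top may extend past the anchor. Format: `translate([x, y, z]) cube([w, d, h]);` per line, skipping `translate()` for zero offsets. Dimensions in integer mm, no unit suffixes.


translate([156, 316, 0]) cube([28, 40, 588]);
translate([520, 316, 0]) cube([28, 40, 588]);
translate([184, 316, 0]) cube([336, 40, 28]);
translate([184, 316, 560]) cube([336, 40, 28]);


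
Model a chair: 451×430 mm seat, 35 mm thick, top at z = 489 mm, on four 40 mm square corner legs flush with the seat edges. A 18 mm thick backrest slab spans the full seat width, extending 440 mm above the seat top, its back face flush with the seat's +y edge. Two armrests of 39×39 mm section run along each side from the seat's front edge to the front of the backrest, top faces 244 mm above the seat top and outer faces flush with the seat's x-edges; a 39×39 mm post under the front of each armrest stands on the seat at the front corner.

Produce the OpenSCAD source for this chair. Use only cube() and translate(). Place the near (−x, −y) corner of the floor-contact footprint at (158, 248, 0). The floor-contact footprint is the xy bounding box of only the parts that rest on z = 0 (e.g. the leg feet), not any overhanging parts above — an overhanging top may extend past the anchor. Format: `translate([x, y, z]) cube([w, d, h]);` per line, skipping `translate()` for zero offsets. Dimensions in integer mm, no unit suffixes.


// leg_h = 489 - 35 = 454
// arm post h = 244 - 39 = 205
translate([158, 248, 454]) cube([451, 430, 35]);
translate([158, 248, 0]) cube([40, 40, 454]);
translate([569, 248, 0]) cube([40, 40, 454]);
translate([158, 638, 0]) cube([40, 40, 454]);
translate([569, 638, 0]) cube([40, 40, 454]);
translate([158, 660, 489]) cube([451, 18, 440]);
translate([158, 248, 694]) cube([39, 412, 39]);
translate([570, 248, 694]) cube([39, 412, 39]);
translate([158, 248, 489]) cube([39, 39, 205]);
translate([570, 248, 489]) cube([39, 39, 205]);


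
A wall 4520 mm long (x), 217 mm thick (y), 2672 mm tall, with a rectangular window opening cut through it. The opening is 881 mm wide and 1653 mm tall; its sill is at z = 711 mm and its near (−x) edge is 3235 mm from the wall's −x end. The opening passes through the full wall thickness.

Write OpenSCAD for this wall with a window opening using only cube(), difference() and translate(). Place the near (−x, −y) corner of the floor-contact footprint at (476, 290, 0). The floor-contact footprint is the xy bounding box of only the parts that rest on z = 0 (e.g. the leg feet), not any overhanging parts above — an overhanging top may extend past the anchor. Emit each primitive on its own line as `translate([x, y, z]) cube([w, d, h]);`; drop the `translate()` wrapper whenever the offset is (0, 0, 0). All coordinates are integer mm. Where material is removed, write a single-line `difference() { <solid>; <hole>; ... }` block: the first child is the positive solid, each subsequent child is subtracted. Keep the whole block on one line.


difference() { translate([476, 290, 0]) cube([4520, 217, 2672]); translate([3711, 290, 711]) cube([881, 217, 1653]); }


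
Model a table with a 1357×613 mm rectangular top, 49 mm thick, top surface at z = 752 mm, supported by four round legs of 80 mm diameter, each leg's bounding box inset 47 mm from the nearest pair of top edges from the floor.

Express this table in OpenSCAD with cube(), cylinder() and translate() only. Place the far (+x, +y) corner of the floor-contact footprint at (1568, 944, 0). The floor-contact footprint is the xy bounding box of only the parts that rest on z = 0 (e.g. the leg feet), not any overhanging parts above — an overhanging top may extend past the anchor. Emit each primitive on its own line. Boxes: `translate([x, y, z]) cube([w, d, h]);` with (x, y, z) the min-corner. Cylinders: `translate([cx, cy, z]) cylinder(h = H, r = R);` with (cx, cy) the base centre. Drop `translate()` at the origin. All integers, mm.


// leg_h = 752 - 49 = 703
translate([258, 378, 703]) cube([1357, 613, 49]);
translate([345, 465, 0]) cylinder(h = 703, r = 40);
translate([1528, 465, 0]) cylinder(h = 703, r = 40);
translate([345, 904, 0]) cylinder(h = 703, r = 40);
translate([1528, 904, 0]) cylinder(h = 703, r = 40);


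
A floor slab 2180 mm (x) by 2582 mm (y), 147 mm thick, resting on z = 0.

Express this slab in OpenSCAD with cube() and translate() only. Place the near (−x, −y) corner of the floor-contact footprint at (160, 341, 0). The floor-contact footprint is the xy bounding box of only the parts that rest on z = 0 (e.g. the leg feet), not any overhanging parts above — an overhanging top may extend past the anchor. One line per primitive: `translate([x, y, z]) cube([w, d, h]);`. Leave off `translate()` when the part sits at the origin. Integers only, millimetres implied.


translate([160, 341, 0]) cube([2180, 2582, 147]);


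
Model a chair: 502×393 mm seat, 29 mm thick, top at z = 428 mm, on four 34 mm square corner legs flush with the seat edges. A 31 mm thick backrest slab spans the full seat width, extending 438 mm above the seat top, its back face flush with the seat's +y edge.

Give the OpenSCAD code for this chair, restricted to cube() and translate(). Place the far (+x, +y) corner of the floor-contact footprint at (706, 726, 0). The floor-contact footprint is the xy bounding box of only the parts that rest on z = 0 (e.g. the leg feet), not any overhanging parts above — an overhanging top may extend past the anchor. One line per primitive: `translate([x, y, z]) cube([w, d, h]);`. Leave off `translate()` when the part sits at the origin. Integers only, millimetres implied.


translate([204, 333, 399]) cube([502, 393, 29]);
translate([204, 333, 0]) cube([34, 34, 399]);
translate([672, 333, 0]) cube([34, 34, 399]);
translate([204, 692, 0]) cube([34, 34, 399]);
translate([672, 692, 0]) cube([34, 34, 399]);
translate([204, 695, 428]) cube([502, 31, 438]);


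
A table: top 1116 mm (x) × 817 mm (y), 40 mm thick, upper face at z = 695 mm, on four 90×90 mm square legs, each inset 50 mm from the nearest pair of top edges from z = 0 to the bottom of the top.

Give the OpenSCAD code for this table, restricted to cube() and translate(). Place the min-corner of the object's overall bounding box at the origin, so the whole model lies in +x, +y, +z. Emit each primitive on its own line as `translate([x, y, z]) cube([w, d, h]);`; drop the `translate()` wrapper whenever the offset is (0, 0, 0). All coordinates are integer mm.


translate([0, 0, 655]) cube([1116, 817, 40]);
translate([50, 50, 0]) cube([90, 90, 655]);
translate([976, 50, 0]) cube([90, 90, 655]);
translate([50, 677, 0]) cube([90, 90, 655]);
translate([976, 677, 0]) cube([90, 90, 655]);


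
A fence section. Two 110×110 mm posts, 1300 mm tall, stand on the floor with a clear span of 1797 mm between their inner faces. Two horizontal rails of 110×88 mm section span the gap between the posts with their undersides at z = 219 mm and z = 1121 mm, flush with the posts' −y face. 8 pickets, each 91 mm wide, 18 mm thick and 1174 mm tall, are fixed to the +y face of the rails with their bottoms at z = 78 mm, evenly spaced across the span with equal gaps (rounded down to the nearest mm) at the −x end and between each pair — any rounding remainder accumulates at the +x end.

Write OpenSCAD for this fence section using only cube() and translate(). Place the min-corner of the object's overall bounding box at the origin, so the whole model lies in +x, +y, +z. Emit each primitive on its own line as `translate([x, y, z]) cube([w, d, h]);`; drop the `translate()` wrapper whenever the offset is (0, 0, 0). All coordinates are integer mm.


cube([110, 110, 1300]);
translate([1907, 0, 0]) cube([110, 110, 1300]);
translate([110, 0, 219]) cube([1797, 110, 88]);
translate([110, 0, 1121]) cube([1797, 110, 88]);
translate([228, 110, 78]) cube([91, 18, 1174]);
translate([437, 110, 78]) cube([91, 18, 1174]);
translate([646, 110, 78]) cube([91, 18, 1174]);
translate([855, 110, 78]) cube([91, 18, 1174]);
translate([1064, 110, 78]) cube([91, 18, 1174]);
translate([1273, 110, 78]) cube([91, 18, 1174]);
translate([1482, 110, 78]) cube([91, 18, 1174]);
translate([1691, 110, 78]) cube([91, 18, 1174]);


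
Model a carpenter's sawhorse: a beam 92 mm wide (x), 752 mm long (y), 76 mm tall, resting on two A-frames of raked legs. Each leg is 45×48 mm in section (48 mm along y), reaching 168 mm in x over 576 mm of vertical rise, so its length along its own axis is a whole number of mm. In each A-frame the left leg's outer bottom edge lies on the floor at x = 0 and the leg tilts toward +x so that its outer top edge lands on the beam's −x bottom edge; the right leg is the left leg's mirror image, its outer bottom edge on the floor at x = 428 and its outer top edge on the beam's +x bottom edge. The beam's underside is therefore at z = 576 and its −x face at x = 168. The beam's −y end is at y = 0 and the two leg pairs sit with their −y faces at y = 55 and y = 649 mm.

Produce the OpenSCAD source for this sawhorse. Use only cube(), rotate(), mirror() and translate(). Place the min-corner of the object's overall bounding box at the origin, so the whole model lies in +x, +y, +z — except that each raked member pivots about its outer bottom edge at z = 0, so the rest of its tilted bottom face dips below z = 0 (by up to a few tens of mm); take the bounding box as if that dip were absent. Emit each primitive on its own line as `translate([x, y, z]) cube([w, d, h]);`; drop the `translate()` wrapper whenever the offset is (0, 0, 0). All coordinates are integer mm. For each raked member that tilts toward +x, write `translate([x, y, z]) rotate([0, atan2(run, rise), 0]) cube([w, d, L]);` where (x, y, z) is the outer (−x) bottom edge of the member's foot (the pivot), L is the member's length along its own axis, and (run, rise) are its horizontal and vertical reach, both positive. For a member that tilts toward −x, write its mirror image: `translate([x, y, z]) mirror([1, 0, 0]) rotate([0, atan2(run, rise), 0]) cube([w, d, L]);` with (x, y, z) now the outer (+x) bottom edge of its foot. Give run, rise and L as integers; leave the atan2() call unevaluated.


translate([168, 0, 576]) cube([92, 752, 76]);
translate([0, 55, 0]) rotate([0, atan2(168, 576), 0]) cube([45, 48, 600]);
translate([428, 55, 0]) mirror([1, 0, 0]) rotate([0, atan2(168, 576), 0]) cube([45, 48, 600]);
translate([0, 649, 0]) rotate([0, atan2(168, 576), 0]) cube([45, 48, 600]);
translate([428, 649, 0]) mirror([1, 0, 0]) rotate([0, atan2(168, 576), 0]) cube([45, 48, 600]);


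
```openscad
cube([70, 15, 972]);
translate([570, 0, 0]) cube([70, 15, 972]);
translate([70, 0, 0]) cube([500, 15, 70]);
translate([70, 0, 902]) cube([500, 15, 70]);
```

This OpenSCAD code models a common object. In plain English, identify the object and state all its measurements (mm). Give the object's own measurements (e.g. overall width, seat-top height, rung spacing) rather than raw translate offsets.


A rectangular picture frame lying in the x–z plane (depth along y). The opening is 500 mm wide (x) by 832 mm tall (z), surrounded by a border 70 mm wide on all four sides. The frame is 15 mm deep and is made of two full-height vertical stiles with two horizontal rails fitted between them.


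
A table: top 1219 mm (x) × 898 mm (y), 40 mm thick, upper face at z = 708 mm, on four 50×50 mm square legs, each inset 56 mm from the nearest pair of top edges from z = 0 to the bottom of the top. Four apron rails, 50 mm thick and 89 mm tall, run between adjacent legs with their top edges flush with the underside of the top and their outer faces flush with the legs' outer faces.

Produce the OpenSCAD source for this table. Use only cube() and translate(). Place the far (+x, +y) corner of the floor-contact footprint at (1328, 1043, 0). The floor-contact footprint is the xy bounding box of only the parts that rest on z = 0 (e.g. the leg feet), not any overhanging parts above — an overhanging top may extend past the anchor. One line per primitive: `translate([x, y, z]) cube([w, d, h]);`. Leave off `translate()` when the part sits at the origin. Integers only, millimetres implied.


// leg_h = 708 - 40 = 668
// apron z = 668 - 89 = 579
translate([165, 201, 668]) cube([1219, 898, 40]);
translate([221, 257, 0]) cube([50, 50, 668]);
translate([1278, 257, 0]) cube([50, 50, 668]);
translate([221, 993, 0]) cube([50, 50, 668]);
translate([1278, 993, 0]) cube([50, 50, 668]);
translate([271, 257, 579]) cube([1007, 50, 89]);
translate([271, 993, 579]) cube([1007, 50, 89]);
translate([221, 307, 579]) cube([50, 686, 89]);
translate([1278, 307, 579]) cube([50, 686, 89]);


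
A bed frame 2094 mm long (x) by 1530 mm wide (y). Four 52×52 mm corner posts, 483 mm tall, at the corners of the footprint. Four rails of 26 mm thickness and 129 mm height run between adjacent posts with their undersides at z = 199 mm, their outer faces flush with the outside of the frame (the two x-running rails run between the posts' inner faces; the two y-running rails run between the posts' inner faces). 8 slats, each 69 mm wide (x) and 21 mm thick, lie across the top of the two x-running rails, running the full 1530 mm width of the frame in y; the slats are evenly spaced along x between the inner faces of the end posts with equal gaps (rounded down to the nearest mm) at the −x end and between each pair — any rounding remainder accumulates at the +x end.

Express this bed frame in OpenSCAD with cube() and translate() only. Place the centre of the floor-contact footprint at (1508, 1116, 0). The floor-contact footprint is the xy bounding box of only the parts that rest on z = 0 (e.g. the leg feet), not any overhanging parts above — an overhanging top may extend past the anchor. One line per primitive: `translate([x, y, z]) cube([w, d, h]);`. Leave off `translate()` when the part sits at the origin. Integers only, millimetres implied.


translate([461, 351, 0]) cube([52, 52, 483]);
translate([461, 1829, 0]) cube([52, 52, 483]);
translate([2503, 351, 0]) cube([52, 52, 483]);
translate([2503, 1829, 0]) cube([52, 52, 483]);
translate([513, 351, 199]) cube([1990, 26, 129]);
translate([513, 1855, 199]) cube([1990, 26, 129]);
translate([461, 403, 199]) cube([26, 1426, 129]);
translate([2529, 403, 199]) cube([26, 1426, 129]);
translate([672, 351, 328]) cube([69, 1530, 21]);
translate([900, 351, 328]) cube([69, 1530, 21]);
translate([1128, 351, 328]) cube([69, 1530, 21]);
translate([1356, 351, 328]) cube([69, 1530, 21]);
translate([1584, 351, 328]) cube([69, 1530, 21]);
translate([1812, 351, 328]) cube([69, 1530, 21]);
translate([2040, 351, 328]) cube([69, 1530, 21]);
translate([2268, 351, 328]) cube([69, 1530, 21]);


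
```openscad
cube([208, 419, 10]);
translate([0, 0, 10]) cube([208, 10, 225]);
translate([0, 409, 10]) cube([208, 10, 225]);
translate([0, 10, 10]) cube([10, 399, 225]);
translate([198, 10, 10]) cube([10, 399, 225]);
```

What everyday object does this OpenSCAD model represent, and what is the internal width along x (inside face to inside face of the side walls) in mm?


An open box. The internal width is 188 mm.

A 208×419 base slab with four walls standing on it — an open box. The base is 208 mm wide and the walls are 10 mm thick, so the internal width is 208 − 2 × 10 = 188 mm.


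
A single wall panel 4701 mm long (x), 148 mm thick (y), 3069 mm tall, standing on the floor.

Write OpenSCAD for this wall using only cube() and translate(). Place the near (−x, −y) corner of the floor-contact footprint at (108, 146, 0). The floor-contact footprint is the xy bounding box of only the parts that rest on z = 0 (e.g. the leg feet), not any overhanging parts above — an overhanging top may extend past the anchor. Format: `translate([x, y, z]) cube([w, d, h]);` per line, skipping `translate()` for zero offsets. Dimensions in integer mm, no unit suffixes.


translate([108, 146, 0]) cube([4701, 148, 3069]);
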